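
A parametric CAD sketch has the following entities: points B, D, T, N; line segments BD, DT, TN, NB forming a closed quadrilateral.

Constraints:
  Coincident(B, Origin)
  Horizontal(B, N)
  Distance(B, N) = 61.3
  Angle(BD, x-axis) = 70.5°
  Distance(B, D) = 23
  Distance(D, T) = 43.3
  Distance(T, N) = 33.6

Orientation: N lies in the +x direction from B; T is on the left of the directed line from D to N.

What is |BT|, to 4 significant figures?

59.00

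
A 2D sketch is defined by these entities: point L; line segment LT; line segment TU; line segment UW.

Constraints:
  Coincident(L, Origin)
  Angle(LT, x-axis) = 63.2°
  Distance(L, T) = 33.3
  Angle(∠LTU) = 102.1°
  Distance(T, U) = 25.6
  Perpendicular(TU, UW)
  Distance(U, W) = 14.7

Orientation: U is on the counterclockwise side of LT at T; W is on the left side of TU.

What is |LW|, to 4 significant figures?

37.15

L is at the origin; LT runs at 63.2° with length 33.3, so T = 33.3·(cos 63.2°, sin 63.2°) = (15.01, 29.72). ∠LTU = 102.1°, so TU runs at 63.2° + (180° − 102.1°) = 141.1° from the x-axis; with |TU| = 25.6, U = T + 25.6·(cos 141.1°, sin 141.1°) = (-4.909, 45.80). TU ⟂ UW; with |UW| = 14.7 on the left of TU, W = U + 14.7·(-0.6280, -0.7782) = (-14.14, 34.36). Then |LW| = |W − L| = 37.15.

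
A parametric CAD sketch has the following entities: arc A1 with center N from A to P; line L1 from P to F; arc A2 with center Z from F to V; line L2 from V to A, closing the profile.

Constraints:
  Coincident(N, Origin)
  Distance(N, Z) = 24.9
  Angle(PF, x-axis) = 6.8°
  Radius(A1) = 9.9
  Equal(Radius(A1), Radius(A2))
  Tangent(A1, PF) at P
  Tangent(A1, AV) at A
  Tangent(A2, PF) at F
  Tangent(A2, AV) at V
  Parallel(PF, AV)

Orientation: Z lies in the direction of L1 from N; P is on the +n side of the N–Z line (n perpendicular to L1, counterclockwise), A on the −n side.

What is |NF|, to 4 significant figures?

26.80

The slot axis is L1's direction at 6.8°, so u = (cos 6.8°, sin 6.8°) = (0.9930, 0.1184) and n = (−sin 6.8°, cos 6.8°) = (-0.1184, 0.9930). N is at the origin and Z lies 24.9 along u from N, so Z = 24.9·u = (24.72, 2.948). Tangency of A1 to both parallel lines with radius 9.9 puts P and A at N ± 9.9·n: P = (-1.172, 9.830), A = (1.172, -9.830). Equal radii place F and V the same way about Z: F = Z + 9.9·n = (23.55, 12.78), V = Z − 9.9·n = (25.90, -6.882). Then |NF| = |F − N| = 26.80.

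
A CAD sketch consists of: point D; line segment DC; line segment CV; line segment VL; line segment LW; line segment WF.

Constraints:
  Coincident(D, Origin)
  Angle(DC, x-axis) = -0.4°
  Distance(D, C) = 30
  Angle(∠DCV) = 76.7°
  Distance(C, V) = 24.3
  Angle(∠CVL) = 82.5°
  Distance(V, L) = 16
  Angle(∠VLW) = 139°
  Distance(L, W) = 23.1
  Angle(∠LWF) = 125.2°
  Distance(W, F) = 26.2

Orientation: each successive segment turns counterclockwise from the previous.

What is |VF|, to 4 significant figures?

51.45

D is at the origin; DC runs at -0.4° with length 30.0, so C = (30.00, -0.2094). ∠DCV = 76.7° gives CV at 102.9° from the x-axis; with |CV| = 24.3, V = (24.57, 23.48). ∠CVL = 82.5° gives VL at -159.6° from the x-axis; with |VL| = 16.0, L = (9.578, 17.90). ∠VLW = 139.0° gives LW at -118.6° from the x-axis; with |LW| = 23.1, W = (-1.480, -2.381). ∠LWF = 125.2° gives WF at -63.80° from the x-axis; with |WF| = 26.2, F = (10.09, -25.89). Then |VF| = |F − V| = 51.45.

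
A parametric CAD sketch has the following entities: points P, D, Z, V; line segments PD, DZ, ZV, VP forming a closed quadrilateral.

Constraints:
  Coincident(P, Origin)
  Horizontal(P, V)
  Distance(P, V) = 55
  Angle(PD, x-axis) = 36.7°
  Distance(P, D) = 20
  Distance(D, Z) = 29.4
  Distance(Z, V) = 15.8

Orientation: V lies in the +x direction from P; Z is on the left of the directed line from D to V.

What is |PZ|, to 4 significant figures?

47.14

P is at the origin; PV is horizontal with |PV| = 55.0 and V in +x, so V = (55.0, 0). PD runs at 36.7° with |PD| = 20.0, so D = (16.04, 11.95). Z is determined by |DZ| = 29.4 and |ZV| = 15.8 together: it lies at the intersection of circle(D, 29.4) and circle(V, 15.8). With |DV| = 40.76, the foot of the radical line on DV is 27.92 from D and the perpendicular offset is √(29.4² − 27.92²) = 9.212. Taking the left-of-DV solution: Z = (45.43, 12.57).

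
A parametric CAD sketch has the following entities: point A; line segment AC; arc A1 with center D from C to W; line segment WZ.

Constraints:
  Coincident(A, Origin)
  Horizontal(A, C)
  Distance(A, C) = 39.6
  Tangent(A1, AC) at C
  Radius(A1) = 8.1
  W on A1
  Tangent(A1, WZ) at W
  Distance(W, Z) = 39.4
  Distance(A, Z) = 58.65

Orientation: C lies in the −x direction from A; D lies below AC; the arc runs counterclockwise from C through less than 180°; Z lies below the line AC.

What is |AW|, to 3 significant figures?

48.4

Checks: |DW| = 8.100 ✓; ∠(DW, WZ) = 90.00° ✓; |WZ| = 39.40 ✓; |AZ| = 58.65 ✓.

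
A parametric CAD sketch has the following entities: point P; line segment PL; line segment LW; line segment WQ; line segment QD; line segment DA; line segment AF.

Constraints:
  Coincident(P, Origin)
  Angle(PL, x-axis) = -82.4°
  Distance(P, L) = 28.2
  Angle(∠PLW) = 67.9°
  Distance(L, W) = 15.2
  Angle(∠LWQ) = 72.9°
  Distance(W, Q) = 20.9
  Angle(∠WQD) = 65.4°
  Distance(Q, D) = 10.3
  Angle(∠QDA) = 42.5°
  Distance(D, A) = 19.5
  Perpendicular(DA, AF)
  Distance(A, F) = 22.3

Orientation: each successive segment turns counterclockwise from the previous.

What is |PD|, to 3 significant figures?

16.0

∠LWQ = 72.9° gives WQ at 137° from the x-axis; with |WQ| = 20.9, Q = (1.70, -6.11). ∠WQD = 65.4° gives QD at -109° from the x-axis; with |QD| = 10.3, D = (-1.59, -15.9). Then |PD| = |D − P| = 16.0.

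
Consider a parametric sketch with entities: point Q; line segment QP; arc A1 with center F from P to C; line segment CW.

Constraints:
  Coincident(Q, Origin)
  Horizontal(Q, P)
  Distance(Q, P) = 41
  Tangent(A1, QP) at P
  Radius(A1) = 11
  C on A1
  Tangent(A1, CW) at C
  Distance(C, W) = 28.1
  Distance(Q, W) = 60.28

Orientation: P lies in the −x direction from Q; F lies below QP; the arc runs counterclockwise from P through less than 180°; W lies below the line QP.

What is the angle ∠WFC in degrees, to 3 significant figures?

68.6°

Q is at the origin; QP is horizontal with |QP| = 41.0 and P on the −x side, so P = (-41.0, 0.00). A1 meets QP tangentially, so FP is at right angles to QP, so F = P + (0, -11) = (-41.0, -11.0). Since FC ⟂ CW (tangency), |FW| = √(11.0² + 28.1²) = 30.2 regardless of where C sits on A1. So W lies on both circle(Q, 60.28) and circle(F, 30.2); the below-QP intersection is W = (-44.2, -41.0). C is the foot of the tangent from W: C = (-51.6, -13.9).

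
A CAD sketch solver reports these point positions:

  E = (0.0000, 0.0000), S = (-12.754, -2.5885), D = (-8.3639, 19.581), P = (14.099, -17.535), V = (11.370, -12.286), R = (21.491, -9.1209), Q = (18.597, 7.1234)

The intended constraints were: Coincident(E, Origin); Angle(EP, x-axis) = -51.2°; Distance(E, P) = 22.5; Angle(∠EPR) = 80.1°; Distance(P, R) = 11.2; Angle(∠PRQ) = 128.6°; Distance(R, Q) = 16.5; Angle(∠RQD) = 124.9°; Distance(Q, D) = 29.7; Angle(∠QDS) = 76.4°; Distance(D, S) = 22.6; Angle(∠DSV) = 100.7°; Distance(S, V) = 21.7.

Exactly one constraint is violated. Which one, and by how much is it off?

Distance(S, V) = 21.7 — off by 4.30.

E = (0.00, 0.00) ✓; EP at -51.20° ✓; |EP| = 22.50 ✓; ∠EPR = 80.10° ✓; |PR| = 11.20 ✓; ∠PRQ = 128.6° ✓; |RQ| = 16.50 ✓; ∠RQD = 124.9° ✓; |QD| = 29.70 ✓; ∠QDS = 76.40° ✓; |DS| = 22.60 ✓; ∠DSV = 100.7° ✓; |SV| = 26.00 ✗.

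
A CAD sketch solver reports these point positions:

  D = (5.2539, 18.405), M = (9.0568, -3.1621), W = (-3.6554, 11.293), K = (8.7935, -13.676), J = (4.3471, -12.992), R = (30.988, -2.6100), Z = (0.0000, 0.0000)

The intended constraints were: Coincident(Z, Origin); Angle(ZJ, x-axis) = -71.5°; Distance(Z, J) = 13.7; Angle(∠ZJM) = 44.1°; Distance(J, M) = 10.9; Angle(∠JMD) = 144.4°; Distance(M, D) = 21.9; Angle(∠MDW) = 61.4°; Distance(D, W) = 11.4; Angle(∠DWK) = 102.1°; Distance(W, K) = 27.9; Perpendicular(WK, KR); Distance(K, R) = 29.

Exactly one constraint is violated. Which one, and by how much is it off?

Distance(K, R) = 29 — off by 4.20.

Z = (0.00, 0.00) ✓; ZJ at -71.50° ✓; |ZJ| = 13.70 ✓; ∠ZJM = 44.10° ✓; |JM| = 10.90 ✓; ∠JMD = 144.4° ✓; |MD| = 21.90 ✓; ∠MDW = 61.40° ✓; |DW| = 11.40 ✓; ∠DWK = 102.1° ✓; |WK| = 27.90 ✓; ∠(WK, KR) = 90.00° ✓; |KR| = 24.80 ✗.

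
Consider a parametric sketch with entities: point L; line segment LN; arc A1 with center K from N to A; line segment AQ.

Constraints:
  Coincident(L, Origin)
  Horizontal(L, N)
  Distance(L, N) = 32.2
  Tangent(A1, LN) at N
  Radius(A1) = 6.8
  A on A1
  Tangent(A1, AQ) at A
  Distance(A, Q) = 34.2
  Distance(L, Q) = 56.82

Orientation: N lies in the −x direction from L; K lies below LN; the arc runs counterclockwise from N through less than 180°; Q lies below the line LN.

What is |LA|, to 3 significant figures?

39.6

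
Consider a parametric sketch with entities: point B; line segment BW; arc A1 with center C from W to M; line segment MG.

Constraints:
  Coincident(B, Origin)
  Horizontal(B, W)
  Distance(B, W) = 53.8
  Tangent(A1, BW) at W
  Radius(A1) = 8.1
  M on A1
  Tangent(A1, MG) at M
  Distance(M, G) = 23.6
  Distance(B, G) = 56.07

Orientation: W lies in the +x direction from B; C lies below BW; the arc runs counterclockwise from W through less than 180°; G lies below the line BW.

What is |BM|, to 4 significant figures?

46.44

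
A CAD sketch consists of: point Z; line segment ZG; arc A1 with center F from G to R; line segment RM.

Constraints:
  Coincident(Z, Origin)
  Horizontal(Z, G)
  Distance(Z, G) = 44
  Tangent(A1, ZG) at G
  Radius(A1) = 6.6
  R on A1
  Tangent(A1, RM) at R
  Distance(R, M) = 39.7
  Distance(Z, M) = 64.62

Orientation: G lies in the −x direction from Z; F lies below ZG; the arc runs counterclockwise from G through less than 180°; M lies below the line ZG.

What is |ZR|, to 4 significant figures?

51.09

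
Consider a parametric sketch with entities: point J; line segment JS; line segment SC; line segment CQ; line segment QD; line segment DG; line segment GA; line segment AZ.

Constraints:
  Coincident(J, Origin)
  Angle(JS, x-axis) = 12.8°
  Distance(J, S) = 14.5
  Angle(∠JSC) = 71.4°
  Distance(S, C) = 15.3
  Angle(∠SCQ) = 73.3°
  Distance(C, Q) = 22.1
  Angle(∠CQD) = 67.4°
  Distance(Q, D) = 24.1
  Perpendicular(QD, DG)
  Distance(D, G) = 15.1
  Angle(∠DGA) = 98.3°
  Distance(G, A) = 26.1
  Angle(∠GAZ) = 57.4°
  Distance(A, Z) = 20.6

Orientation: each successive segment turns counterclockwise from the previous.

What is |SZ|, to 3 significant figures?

17.2

J is at the origin; JS runs at 12.8° with length 14.5, so S = (14.1, 3.21). ∠JSC = 71.4° gives SC at 121° from the x-axis; with |SC| = 15.3, C = (6.17, 16.3). ∠SCQ = 73.3° gives CQ at -132° from the x-axis; with |CQ| = 22.1, Q = (-8.59, -0.178). ∠CQD = 67.4° gives QD at -19.3° from the x-axis; with |QD| = 24.1, D = (14.2, -8.14). QD ⟂ DG, so DG runs at 70.7°; with |DG| = 15.1, G = (19.1, 6.11). ∠DGA = 98.3° gives GA at 152° from the x-axis; with |GA| = 26.1, A = (-3.98, 18.2). ∠GAZ = 57.4° gives AZ at -85.0° from the x-axis; with |AZ| = 20.6, Z = (-2.19, -2.32). Then |SZ| = |Z − S| = 17.2.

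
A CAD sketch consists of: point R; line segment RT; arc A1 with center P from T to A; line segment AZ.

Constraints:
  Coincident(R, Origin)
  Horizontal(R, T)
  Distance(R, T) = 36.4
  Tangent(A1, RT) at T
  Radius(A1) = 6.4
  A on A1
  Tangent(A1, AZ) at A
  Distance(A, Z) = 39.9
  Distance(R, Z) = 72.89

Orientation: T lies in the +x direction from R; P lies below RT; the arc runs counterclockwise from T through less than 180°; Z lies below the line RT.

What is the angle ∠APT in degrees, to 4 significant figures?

139.9°

Checks: ∠(PT, TR) = 90.00° ✓; |PT| = 6.400 ✓; |PA| = 6.400 ✓; ∠(PA, AZ) = 90.00° ✓; |AZ| = 39.90 ✓; |RZ| = 72.89 ✓.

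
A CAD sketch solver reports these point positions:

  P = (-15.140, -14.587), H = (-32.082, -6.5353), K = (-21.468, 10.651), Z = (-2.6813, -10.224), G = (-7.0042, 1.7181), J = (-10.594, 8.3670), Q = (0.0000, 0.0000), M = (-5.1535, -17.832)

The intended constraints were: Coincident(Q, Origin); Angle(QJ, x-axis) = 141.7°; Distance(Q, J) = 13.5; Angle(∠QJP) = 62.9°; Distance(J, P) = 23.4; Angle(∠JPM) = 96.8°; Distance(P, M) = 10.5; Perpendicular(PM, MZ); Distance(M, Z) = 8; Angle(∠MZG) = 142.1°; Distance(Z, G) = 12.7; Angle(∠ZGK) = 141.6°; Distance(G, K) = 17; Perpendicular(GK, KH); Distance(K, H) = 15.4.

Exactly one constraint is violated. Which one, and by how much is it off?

Distance(K, H) = 15.4 — off by 4.80.

Q = (0.00, 0.00) ✓; QJ at 141.7° ✓; |QJ| = 13.50 ✓; ∠QJP = 62.90° ✓; |JP| = 23.40 ✓; ∠JPM = 96.80° ✓; |PM| = 10.50 ✓; ∠(PM, MZ) = 90.00° ✓; |MZ| = 8.000 ✓; ∠MZG = 142.1° ✓; |ZG| = 12.70 ✓; ∠ZGK = 141.6° ✓; |GK| = 17.00 ✓; ∠(GK, KH) = 90.00° ✓; |KH| = 20.20 ✗.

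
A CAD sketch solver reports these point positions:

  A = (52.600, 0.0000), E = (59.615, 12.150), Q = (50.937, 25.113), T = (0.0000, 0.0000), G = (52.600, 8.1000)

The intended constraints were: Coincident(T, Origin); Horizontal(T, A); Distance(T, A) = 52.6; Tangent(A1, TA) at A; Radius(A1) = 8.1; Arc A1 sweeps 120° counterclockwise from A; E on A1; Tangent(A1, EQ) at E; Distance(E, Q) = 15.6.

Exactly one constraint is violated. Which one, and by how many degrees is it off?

Tangent(A1, EQ) at E — off by 3.80°.

T = (0.00, 0.00) ✓; T.y = 0.00, A.y = 0.00 ✓; |TA| = 52.60 ✓; ∠(GA, AT) = 90.00° ✓; |GA| = 8.100 ✓; bearing(G→E) − bearing(G→A) = 120.0° ✓; |GE| = 8.100 ✓; ∠(GE, EQ) = 86.20° ✗; |EQ| = 15.60 ✓.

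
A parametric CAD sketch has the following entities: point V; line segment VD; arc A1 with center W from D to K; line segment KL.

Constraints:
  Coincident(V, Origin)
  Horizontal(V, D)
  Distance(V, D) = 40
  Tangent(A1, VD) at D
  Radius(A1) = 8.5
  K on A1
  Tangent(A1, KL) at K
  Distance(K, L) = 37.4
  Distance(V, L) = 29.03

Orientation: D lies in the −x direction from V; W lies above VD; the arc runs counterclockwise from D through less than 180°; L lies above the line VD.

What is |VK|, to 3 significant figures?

34.2

Checks: |WK| = 8.500 ✓; ∠(WK, KL) = 90.00° ✓; |KL| = 37.40 ✓; |VL| = 29.03 ✓.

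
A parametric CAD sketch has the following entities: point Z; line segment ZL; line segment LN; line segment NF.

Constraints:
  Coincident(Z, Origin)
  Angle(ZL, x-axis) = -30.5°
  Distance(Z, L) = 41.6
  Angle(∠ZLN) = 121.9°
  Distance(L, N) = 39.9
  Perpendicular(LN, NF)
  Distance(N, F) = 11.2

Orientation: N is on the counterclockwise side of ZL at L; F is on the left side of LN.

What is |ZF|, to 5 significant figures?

66.416

∠ZLN = 121.9°, so LN runs at -30.5° + (180° − 121.9°) = 27.600° from the x-axis; with |LN| = 39.9, N = L + 39.9·(cos 27.600°, sin 27.600°) = (71.203, -2.6281). LN is perpendicular to NF; with |NF| = 11.2 on the left of LN, F = N + 11.2·(-0.46330, 0.88620) = (66.014, 7.2974). Then |ZF| = |F − Z| = 66.416.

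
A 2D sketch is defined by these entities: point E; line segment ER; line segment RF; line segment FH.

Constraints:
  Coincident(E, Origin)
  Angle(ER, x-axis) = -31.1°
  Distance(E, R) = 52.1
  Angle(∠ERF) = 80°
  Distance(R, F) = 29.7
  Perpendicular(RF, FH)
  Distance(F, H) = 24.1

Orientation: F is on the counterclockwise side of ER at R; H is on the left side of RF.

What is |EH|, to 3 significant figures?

34.2

E is at the origin; ER runs at -31.1° with length 52.1, so R = 52.1·(cos -31.1°, sin -31.1°) = (44.6, -26.9). ∠ERF = 80.0°, so RF runs at -31.1° + (180° − 80.0°) = 68.9° from the x-axis; with |RF| = 29.7, F = R + 29.7·(cos 68.9°, sin 68.9°) = (55.3, 0.797). RF ⟂ FH; with |FH| = 24.1 on the left of RF, H = F + 24.1·(-0.933, 0.360) = (32.8, 9.47). Then |EH| = |H − E| = 34.2.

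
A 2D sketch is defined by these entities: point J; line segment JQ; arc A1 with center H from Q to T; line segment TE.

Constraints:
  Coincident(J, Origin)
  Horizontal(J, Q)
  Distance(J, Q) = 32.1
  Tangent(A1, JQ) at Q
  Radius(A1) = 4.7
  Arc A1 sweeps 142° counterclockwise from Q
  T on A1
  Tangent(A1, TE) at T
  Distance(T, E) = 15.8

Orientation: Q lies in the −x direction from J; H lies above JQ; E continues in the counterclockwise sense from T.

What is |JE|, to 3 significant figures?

45.4

J is at the origin; J and Q share the same y with |JQ| = 32.1 and Q on the −x side, so Q = (-32.1, 0.00). The tangent condition forces HQ to be normal to JQ, so H = Q + (0, 4.7) = (-32.1, 4.70). On A1, Q sits at bearing -90° from H; a 142° counterclockwise sweep puts T at bearing 52°, so T = H + 4.7·(cos 52°, sin 52°) = (-29.2, 8.40). Tangency of A1 to TE means the radius HT is perpendicular to TE, so TE runs along (−sin 52°, cos 52°); with |TE| = 15.8, E = (-41.7, 18.1). Then |JE| = |E − J| = 45.4.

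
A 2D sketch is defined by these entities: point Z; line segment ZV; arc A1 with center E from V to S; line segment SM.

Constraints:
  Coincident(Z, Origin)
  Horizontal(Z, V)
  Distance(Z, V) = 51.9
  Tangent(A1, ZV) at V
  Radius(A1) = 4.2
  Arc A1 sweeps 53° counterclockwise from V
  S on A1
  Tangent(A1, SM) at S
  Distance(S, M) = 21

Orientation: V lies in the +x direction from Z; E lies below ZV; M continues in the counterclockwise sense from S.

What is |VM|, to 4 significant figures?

24.41

On A1, V sits at bearing 90° from E; a 53° counterclockwise sweep puts S at bearing 143°, so S = E + 4.2·(cos 143°, sin 143°) = (48.55, -1.672). Tangency of A1 to SM means the radius ES is perpendicular to SM, so SM runs along (−sin 143°, cos 143°); with |SM| = 21.0, M = (35.91, -18.44). Then |VM| = |M − V| = 24.41.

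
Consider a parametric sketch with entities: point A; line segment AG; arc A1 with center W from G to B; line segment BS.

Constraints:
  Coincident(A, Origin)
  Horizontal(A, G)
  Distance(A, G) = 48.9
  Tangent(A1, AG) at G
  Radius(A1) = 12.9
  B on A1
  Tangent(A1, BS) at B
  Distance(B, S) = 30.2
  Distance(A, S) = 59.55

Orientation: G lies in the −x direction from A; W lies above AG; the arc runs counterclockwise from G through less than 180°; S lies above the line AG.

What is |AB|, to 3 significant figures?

38.9

A is at the origin; A and G share the same y with |AG| = 48.9 and G on the −x side, so G = (-48.9, 0.00). Since A1 is tangent to AG there, WG ⟂ AG, so W = G + (0, 12.9) = (-48.9, 12.9). Since WB ⟂ BS (tangency), |WS| = √(12.9² + 30.2²) = 32.8 regardless of where B sits on A1. So S lies on both circle(A, 59.55) and circle(W, 32.8); the above-AG intersection is S = (-39.7, 44.4). B is the foot of the tangent from S: B = (-36.1, 14.4).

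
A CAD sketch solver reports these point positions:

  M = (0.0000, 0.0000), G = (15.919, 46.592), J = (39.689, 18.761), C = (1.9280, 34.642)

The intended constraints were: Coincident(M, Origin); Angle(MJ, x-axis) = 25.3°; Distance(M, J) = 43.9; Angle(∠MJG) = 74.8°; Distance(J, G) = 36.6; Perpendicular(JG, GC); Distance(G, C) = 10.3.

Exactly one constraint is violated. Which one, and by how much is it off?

Distance(G, C) = 10.3 — off by 8.10.

M = (0.00, 0.00) ✓; MJ at 25.30° ✓; |MJ| = 43.90 ✓; ∠MJG = 74.80° ✓; |JG| = 36.60 ✓; ∠(JG, GC) = 90.00° ✓; |GC| = 18.40 ✗.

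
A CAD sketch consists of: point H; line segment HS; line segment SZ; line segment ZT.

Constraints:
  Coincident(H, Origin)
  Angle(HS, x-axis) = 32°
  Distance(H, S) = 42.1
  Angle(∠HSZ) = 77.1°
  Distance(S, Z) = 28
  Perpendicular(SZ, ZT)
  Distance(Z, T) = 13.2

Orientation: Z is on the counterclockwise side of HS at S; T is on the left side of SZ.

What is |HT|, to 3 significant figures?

33.5

H is at the origin; HS runs at 32.0° with length 42.1, so S = 42.1·(cos 32.0°, sin 32.0°) = (35.7, 22.3). ∠HSZ = 77.1°, so SZ runs at 32.0° + (180° − 77.1°) = 135° from the x-axis; with |SZ| = 28.0, Z = S + 28.0·(cos 135°, sin 135°) = (15.9, 42.1). SZ is perpendicular to ZT; with |ZT| = 13.2 on the left of SZ, T = Z + 13.2·(-0.708, -0.706) = (6.59, 32.8). Then |HT| = |T − H| = 33.5.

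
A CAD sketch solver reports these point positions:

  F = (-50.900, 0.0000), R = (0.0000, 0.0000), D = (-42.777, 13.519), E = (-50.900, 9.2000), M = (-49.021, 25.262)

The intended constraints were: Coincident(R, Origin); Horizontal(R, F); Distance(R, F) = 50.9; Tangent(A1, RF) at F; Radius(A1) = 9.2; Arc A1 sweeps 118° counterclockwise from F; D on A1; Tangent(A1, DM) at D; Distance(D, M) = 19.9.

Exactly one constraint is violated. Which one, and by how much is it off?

Distance(D, M) = 19.9 — off by 6.60.

R = (0.00, 0.00) ✓; R.y = 0.00, F.y = 0.00 ✓; |RF| = 50.90 ✓; ∠(EF, FR) = 90.00° ✓; |EF| = 9.200 ✓; bearing(E→D) − bearing(E→F) = 118.0° ✓; |ED| = 9.200 ✓; ∠(ED, DM) = 90.00° ✓; |DM| = 13.30 ✗.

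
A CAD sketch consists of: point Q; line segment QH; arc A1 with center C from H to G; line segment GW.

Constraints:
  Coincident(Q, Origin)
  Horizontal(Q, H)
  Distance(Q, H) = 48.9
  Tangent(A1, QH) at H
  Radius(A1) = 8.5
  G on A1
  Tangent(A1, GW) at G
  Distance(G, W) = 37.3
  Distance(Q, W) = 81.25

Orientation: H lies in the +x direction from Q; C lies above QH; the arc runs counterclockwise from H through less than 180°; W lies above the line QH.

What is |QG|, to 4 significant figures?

57.02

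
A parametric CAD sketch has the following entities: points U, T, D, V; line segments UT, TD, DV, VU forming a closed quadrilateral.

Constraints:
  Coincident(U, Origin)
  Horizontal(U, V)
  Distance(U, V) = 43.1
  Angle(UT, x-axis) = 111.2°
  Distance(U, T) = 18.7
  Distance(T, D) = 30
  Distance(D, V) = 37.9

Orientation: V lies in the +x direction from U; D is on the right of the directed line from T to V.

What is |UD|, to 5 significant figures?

11.477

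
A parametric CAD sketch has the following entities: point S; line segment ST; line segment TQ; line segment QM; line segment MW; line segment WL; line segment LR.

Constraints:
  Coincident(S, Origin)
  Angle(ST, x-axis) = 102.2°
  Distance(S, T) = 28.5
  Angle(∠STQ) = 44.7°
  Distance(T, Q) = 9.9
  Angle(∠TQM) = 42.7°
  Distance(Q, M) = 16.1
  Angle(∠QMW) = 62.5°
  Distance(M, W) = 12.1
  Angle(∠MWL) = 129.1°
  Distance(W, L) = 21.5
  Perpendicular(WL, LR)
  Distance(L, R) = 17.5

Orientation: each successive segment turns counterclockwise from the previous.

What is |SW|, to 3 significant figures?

32.8

S is at the origin; ST runs at 102.2° with length 28.5, so T = (-6.02, 27.9). ∠STQ = 44.7° gives TQ at -122° from the x-axis; with |TQ| = 9.9, Q = (-11.3, 19.5). ∠TQM = 42.7° gives QM at 14.8° from the x-axis; with |QM| = 16.1, M = (4.22, 23.6). ∠QMW = 62.5° gives MW at 132° from the x-axis; with |MW| = 12.1, W = (-3.92, 32.6). Then |SW| = |W − S| = 32.8.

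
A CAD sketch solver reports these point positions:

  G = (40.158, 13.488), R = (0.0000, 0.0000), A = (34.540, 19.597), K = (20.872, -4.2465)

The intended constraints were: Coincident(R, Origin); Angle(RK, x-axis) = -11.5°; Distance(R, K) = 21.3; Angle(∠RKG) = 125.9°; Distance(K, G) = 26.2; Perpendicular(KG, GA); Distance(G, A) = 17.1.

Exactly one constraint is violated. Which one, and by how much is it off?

Distance(G, A) = 17.1 — off by 8.80.

R = (0.00, 0.00) ✓; RK at -11.50° ✓; |RK| = 21.30 ✓; ∠RKG = 125.9° ✓; |KG| = 26.20 ✓; ∠(KG, GA) = 90.00° ✓; |GA| = 8.300 ✗.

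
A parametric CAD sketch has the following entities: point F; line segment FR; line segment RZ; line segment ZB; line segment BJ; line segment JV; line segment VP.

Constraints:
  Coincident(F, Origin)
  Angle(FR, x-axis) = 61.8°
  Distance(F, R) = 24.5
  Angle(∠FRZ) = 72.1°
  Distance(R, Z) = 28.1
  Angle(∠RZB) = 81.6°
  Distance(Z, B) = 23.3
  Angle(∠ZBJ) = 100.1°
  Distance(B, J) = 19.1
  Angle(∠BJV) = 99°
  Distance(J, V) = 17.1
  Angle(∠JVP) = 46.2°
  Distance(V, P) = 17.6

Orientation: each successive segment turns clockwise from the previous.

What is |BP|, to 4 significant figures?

10.02

∠BJV = 99.0° gives JV at 54.60° from the x-axis; with |JV| = 17.1, V = (8.352, 15.12). ∠JVP = 46.2° gives VP at -79.20° from the x-axis; with |VP| = 17.6, P = (11.65, -2.172). Then |BP| = |P − B| = 10.02.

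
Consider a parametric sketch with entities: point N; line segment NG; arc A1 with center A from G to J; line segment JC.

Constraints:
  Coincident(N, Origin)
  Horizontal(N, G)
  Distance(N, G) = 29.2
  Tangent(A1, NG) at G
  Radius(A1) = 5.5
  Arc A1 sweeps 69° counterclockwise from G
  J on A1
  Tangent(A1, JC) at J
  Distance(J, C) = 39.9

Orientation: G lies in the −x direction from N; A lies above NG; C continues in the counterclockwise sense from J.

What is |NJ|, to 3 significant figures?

24.3

N is at the origin; NG is horizontal with |NG| = 29.2 and G on the −x side, so G = (-29.2, 0.00). A1 meets NG tangentially, so AG is at right angles to NG, so A = G + (0, 5.5) = (-29.2, 5.50). On A1, G sits at bearing -90° from A; a 69° counterclockwise sweep puts J at bearing -21°, so J = A + 5.5·(cos -21°, sin -21°) = (-24.1, 3.53). Then |NJ| = |J − N| = 24.3.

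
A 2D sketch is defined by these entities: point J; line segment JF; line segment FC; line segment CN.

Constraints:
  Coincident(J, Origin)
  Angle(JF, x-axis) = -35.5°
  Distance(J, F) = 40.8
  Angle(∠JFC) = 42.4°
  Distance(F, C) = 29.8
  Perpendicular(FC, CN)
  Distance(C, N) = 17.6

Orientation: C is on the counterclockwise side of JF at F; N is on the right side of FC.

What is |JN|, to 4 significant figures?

45.11

J is at the origin; JF runs at -35.5° with length 40.8, so F = 40.8·(cos -35.5°, sin -35.5°) = (33.22, -23.69). ∠JFC = 42.4°, so FC runs at -35.5° + (180° − 42.4°) = 102.1° from the x-axis; with |FC| = 29.8, C = F + 29.8·(cos 102.1°, sin 102.1°) = (26.97, 5.445). The perpendicularity gives CN at right angles to FC; with |CN| = 17.6 on the right of FC, N = C + 17.6·(0.9778, 0.2096) = (44.18, 9.135). Then |JN| = |N − J| = 45.11.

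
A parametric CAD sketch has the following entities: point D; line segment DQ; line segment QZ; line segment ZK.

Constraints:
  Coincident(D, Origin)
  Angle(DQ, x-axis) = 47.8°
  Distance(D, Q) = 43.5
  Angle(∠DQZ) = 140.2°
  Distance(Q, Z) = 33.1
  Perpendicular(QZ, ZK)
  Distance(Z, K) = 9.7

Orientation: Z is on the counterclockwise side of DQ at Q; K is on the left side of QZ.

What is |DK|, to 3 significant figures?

69.0

∠DQZ = 140.2°, so QZ runs at 47.8° + (180° − 140.2°) = 87.6° from the x-axis; with |QZ| = 33.1, Z = Q + 33.1·(cos 87.6°, sin 87.6°) = (30.6, 65.3). The perpendicularity gives ZK at right angles to QZ; with |ZK| = 9.7 on the left of QZ, K = Z + 9.7·(-0.999, 0.0419) = (20.9, 65.7). Then |DK| = |K − D| = 69.0.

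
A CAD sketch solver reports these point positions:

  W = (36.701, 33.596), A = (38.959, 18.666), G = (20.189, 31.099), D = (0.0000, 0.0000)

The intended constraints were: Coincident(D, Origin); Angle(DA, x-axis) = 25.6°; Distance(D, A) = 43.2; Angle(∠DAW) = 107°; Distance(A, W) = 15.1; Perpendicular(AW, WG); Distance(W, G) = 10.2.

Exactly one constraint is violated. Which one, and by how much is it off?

Distance(W, G) = 10.2 — off by 6.50.

D = (0.00, 0.00) ✓; DA at 25.60° ✓; |DA| = 43.20 ✓; ∠DAW = 107.0° ✓; |AW| = 15.10 ✓; ∠(AW, WG) = 90.00° ✓; |WG| = 16.70 ✗.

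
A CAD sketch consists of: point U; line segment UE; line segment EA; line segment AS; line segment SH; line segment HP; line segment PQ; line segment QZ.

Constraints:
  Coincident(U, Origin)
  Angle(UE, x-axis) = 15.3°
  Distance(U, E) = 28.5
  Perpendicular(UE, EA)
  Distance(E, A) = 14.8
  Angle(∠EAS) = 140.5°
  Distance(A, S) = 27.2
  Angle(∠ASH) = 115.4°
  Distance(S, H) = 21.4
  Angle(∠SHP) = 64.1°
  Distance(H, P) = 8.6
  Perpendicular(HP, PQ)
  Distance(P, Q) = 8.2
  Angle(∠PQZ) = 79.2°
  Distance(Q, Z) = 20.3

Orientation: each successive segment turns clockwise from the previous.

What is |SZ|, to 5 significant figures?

25.469

U is at the origin; UE runs at 15.3° with length 28.5, so E = (27.490, 7.5204). UE is perpendicular to EA, so EA runs at -74.700°; with |EA| = 14.8, A = (31.395, -6.7551). ∠EAS = 140.5° gives AS at -114.20° from the x-axis; with |AS| = 27.2, S = (20.245, -31.565). ∠ASH = 115.4° gives SH at -178.80° from the x-axis; with |SH| = 21.4, H = (-1.1500, -32.013). ∠SHP = 64.1° gives HP at 65.300° from the x-axis; with |HP| = 8.6, P = (2.4437, -24.200). The perpendicularity gives PQ at right angles to HP, so PQ runs at -24.700°; with |PQ| = 8.2, Q = (9.8934, -27.626). ∠PQZ = 79.2° gives QZ at -125.50° from the x-axis; with |QZ| = 20.3, Z = (-1.8949, -44.153). Then |SZ| = |Z − S| = 25.469.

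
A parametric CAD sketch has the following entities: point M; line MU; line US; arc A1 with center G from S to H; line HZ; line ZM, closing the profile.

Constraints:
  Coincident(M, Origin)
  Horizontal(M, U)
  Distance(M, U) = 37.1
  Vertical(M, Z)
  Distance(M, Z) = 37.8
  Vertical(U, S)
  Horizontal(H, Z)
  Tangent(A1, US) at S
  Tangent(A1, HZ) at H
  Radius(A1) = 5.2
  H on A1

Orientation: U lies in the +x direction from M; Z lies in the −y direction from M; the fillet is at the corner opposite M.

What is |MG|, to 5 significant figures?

45.611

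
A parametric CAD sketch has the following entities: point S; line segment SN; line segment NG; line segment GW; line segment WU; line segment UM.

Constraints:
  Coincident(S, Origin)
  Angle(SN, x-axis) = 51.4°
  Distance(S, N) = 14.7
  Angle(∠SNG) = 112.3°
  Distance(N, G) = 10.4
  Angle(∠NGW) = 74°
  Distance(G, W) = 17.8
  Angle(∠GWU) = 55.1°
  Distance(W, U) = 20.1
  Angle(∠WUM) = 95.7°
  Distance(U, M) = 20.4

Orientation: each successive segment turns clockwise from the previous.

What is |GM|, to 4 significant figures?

13.23

S is at the origin; SN runs at 51.4° with length 14.7, so N = (9.171, 11.49). ∠SNG = 112.3° gives NG at -16.30° from the x-axis; with |NG| = 10.4, G = (19.15, 8.569). ∠NGW = 74.0° gives GW at -122.3° from the x-axis; with |GW| = 17.8, W = (9.642, -6.476). ∠GWU = 55.1° gives WU at 112.8° from the x-axis; with |WU| = 20.1, U = (1.852, 12.05). ∠WUM = 95.7° gives UM at 28.50° from the x-axis; with |UM| = 20.4, M = (19.78, 21.79). Then |GM| = |M − G| = 13.23.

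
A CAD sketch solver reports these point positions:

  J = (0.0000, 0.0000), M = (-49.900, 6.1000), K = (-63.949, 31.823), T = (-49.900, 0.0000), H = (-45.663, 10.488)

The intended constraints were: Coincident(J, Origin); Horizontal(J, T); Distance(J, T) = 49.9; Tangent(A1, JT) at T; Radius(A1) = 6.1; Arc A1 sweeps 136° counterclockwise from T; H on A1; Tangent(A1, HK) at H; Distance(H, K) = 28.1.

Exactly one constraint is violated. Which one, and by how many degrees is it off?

Tangent(A1, HK) at H — off by 5.40°.

J = (0.00, 0.00) ✓; J.y = 0.00, T.y = 0.00 ✓; |JT| = 49.90 ✓; ∠(MT, TJ) = 90.00° ✓; |MT| = 6.100 ✓; bearing(M→H) − bearing(M→T) = 136.0° ✓; |MH| = 6.100 ✓; ∠(MH, HK) = 95.40° ✗; |HK| = 28.10 ✓.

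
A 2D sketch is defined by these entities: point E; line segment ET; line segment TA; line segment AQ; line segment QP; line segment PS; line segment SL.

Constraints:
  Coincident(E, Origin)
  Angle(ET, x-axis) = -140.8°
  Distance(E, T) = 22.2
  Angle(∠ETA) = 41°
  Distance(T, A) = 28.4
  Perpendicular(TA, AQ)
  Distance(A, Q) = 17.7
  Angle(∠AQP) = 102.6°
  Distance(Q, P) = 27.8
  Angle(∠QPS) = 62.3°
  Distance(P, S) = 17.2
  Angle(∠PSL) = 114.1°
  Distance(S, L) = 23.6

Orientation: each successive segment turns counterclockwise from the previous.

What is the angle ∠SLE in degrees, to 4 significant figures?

33.05°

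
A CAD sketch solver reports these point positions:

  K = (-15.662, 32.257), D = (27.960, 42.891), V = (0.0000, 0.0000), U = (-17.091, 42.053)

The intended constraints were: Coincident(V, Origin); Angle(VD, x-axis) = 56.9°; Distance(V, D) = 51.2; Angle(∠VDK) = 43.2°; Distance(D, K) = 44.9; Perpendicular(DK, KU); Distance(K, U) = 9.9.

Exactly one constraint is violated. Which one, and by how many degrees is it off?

Perpendicular(DK, KU) — off by 5.40°.

V = (0.00, 0.00) ✓; VD at 56.90° ✓; |VD| = 51.20 ✓; ∠VDK = 43.20° ✓; |DK| = 44.90 ✓; ∠(DK, KU) = 95.40° ✗; |KU| = 9.900 ✓.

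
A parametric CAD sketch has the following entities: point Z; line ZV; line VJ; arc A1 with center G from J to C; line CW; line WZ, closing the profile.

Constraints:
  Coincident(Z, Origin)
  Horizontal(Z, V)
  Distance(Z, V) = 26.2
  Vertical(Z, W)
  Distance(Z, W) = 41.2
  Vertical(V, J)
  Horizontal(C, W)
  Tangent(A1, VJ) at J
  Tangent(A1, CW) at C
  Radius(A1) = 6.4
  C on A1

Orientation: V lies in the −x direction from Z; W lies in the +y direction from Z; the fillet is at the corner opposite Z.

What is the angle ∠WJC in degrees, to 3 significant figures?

31.3°

Z is at the origin; Z and V share the same y with |ZV| = 26.2 and V on the −x side, so V = (-26.2, 0.00). Z and W share the same x with |ZW| = 41.2 and W on the +y side, so W = (0.00, 41.2). The virtual corner opposite Z is at (-26.2, 41.2). A1 meets VJ tangentially, so GJ is at right angles to VJ and tangency of A1 to CW means the radius GC is perpendicular to CW, with radius 6.4, so the center G sits 6.4 in from both sides at G = (-19.8, 34.8). That places the tangent points at J = (-26.2, 34.8) on VJ and C = (-19.8, 41.2) on CW. Then cos ∠WJC = JW·JC / (|JW||JC|), giving 31.3°.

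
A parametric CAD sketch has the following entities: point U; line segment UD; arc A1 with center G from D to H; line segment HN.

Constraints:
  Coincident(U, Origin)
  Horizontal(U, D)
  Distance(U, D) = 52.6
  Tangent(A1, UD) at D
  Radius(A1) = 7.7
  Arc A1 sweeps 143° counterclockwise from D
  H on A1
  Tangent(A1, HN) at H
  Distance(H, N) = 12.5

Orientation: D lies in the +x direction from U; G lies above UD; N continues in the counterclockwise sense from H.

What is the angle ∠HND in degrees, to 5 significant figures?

38.949°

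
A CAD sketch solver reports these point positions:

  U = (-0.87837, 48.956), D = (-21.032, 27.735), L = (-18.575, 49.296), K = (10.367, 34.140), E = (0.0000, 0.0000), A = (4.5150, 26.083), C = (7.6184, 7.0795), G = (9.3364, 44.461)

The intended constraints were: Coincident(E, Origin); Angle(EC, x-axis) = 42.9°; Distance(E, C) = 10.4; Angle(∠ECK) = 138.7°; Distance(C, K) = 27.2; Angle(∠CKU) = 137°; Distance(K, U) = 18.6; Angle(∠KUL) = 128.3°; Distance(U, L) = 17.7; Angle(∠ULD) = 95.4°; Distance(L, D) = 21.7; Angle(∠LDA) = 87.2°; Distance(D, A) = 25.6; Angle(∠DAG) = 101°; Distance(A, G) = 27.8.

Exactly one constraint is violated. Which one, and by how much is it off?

Distance(A, G) = 27.8 — off by 8.80.

E = (0.00, 0.00) ✓; EC at 42.90° ✓; |EC| = 10.40 ✓; ∠ECK = 138.7° ✓; |CK| = 27.20 ✓; ∠CKU = 137.0° ✓; |KU| = 18.60 ✓; ∠KUL = 128.3° ✓; |UL| = 17.70 ✓; ∠ULD = 95.40° ✓; |LD| = 21.70 ✓; ∠LDA = 87.20° ✓; |DA| = 25.60 ✓; ∠DAG = 101.0° ✓; |AG| = 19.00 ✗.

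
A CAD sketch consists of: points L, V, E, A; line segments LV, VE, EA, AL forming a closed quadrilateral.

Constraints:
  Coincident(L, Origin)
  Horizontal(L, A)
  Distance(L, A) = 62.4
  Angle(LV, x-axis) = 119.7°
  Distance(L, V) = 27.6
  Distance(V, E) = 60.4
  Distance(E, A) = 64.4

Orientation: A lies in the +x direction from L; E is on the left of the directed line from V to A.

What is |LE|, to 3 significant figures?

68.7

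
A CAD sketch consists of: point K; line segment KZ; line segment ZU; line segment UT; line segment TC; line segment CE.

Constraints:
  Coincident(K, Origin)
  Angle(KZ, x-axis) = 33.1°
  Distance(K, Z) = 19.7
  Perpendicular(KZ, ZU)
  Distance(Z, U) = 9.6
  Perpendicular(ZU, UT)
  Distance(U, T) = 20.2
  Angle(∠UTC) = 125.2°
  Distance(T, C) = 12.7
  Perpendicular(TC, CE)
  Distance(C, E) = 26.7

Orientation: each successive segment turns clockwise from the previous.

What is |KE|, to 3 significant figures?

21.4

K is at the origin; KZ runs at 33.1° with length 19.7, so Z = (16.5, 10.8). KZ ⟂ ZU, so ZU runs at -56.9°; with |ZU| = 9.6, U = (21.7, 2.72). ZU is perpendicular to UT, so UT runs at -147°; with |UT| = 20.2, T = (4.82, -8.32). ∠UTC = 125.2° gives TC at 158° from the x-axis; with |TC| = 12.7, C = (-6.98, -3.62). TC is perpendicular to CE, so CE runs at 68.3°; with |CE| = 26.7, E = (2.90, 21.2). Then |KE| = |E − K| = 21.4.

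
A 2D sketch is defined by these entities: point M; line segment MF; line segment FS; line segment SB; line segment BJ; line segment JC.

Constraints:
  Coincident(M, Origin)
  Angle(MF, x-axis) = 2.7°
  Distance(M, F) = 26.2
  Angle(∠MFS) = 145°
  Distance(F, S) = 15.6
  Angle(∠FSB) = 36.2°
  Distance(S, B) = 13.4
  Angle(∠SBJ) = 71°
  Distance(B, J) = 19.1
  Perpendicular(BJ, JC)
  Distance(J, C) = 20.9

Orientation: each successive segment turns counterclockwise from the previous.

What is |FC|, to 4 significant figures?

25.25

M is at the origin; MF runs at 2.7° with length 26.2, so F = (26.17, 1.234). ∠MFS = 145.0° gives FS at 37.70° from the x-axis; with |FS| = 15.6, S = (38.51, 10.77). ∠FSB = 36.2° gives SB at -178.5° from the x-axis; with |SB| = 13.4, B = (25.12, 10.42). ∠SBJ = 71.0° gives BJ at -69.50° from the x-axis; with |BJ| = 19.1, J = (31.81, -7.467). BJ ⟂ JC, so JC runs at 20.50°; with |JC| = 20.9, C = (51.38, -0.1479). Then |FC| = |C − F| = 25.25.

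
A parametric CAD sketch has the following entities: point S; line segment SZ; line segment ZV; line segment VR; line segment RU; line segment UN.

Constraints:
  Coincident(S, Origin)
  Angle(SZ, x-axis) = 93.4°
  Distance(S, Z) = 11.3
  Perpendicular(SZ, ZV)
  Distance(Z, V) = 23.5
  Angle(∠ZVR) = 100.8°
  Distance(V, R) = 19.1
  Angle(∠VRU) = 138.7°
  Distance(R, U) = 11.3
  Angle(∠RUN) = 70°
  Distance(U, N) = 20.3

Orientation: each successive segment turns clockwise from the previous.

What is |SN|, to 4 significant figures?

8.570

∠VRU = 138.7° gives RU at -117.1° from the x-axis; with |RU| = 11.3, U = (22.33, -15.90). ∠RUN = 70.0° gives UN at 132.9° from the x-axis; with |UN| = 20.3, N = (8.508, -1.031). Then |SN| = |N − S| = 8.570.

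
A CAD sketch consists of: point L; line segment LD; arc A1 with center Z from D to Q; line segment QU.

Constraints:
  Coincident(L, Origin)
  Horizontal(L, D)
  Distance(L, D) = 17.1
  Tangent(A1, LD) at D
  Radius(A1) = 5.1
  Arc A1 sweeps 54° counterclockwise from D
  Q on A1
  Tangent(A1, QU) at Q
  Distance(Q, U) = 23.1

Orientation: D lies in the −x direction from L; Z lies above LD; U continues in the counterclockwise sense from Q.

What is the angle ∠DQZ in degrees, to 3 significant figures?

63.0°

L is at the origin; L and D share the same y with |LD| = 17.1 and D on the −x side, so D = (-17.1, 0.00). Tangency of A1 to LD means the radius ZD is perpendicular to LD, so Z = D + (0, 5.1) = (-17.1, 5.10). On A1, D sits at bearing -90° from Z; a 54° counterclockwise sweep puts Q at bearing -36°, so Q = Z + 5.1·(cos -36°, sin -36°) = (-13.0, 2.10). Then cos ∠DQZ = QD·QZ / (|QD||QZ|), giving 63.0°.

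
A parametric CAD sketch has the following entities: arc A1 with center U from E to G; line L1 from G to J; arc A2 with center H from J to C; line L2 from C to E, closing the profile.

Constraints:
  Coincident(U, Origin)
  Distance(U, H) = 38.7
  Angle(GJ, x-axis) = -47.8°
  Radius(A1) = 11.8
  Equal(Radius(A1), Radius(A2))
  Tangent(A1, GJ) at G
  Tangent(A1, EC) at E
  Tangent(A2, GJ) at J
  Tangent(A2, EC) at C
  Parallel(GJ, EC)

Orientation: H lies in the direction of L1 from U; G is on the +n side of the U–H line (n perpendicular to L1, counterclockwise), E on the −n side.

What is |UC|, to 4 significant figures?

40.46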